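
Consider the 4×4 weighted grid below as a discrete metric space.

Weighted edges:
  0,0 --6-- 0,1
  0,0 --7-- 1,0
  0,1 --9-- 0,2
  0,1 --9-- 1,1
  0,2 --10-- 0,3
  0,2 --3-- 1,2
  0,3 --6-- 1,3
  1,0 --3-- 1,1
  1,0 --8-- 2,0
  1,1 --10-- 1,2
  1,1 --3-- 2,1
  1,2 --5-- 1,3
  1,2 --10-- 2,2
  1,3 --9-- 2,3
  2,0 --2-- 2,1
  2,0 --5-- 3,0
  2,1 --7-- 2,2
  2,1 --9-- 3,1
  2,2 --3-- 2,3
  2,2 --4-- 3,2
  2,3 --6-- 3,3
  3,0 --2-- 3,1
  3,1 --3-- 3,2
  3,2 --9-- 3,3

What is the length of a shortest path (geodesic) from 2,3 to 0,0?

Shortest path: 2,3 → 2,2 → 2,1 → 1,1 → 1,0 → 0,0, total weight = 23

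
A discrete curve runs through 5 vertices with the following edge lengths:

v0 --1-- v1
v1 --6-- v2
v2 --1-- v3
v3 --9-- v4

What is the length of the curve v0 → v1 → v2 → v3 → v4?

Arc length = 1 + 6 + 1 + 9 = 17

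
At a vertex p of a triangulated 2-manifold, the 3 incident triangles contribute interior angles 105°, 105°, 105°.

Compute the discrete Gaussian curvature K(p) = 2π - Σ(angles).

Sum of angles = 315°. K = 360° - 315° = 45°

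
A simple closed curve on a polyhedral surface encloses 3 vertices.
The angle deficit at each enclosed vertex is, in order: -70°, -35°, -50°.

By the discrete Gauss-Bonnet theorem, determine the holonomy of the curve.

Holonomy = total enclosed curvature = (-70°) + (-35°) + (-50°) = -155°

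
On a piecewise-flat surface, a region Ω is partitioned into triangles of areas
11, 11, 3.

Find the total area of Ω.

11 + 11 + 3 = 25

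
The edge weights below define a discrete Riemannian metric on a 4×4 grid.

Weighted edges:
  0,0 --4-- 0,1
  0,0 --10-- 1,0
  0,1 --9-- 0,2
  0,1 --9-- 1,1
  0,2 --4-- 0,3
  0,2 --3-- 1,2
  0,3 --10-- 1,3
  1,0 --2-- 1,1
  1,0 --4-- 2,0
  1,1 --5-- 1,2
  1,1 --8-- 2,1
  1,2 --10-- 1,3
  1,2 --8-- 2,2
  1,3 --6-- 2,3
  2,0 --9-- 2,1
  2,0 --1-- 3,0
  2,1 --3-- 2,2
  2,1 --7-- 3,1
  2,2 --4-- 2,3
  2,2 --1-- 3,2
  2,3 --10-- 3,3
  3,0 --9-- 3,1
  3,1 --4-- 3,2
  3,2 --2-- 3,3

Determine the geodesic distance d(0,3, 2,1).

Shortest path: 0,3 → 0,2 → 1,2 → 2,2 → 2,1, total weight = 18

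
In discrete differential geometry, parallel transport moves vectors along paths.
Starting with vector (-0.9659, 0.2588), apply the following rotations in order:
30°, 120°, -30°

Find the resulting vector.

Total rotation: 30° + 120° + (-30°) = 120°. Final vector: (0.2588, -0.9659)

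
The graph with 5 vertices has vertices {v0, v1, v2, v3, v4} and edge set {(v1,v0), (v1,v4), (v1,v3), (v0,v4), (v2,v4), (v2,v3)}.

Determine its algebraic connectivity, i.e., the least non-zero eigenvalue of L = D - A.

Degrees: deg(v0) = 2, deg(v1) = 3, deg(v2) = 2, deg(v3) = 2, deg(v4) = 3.
L = D − A with rows/columns ordered (v0, v1, v2, v3, v4):
  [ 2, -1,  0,  0, -1]
  [-1,  3,  0, -1, -1]
  [ 0,  0,  2, -1, -1]
  [ 0, -1, -1,  2,  0]
  [-1, -1, -1,  0,  3]
Characteristic polynomial: det(λI − L) = λ(λ² − 5λ + 5)(λ² − 7λ + 11).
Roots: λ = 0; (λ² − 5λ + 5) = 0 ⇒ λ = (5 ± √5)/2 ≈ 1.382, 3.618; (λ² − 7λ + 11) = 0 ⇒ λ = (7 ± √5)/2 ≈ 2.382, 4.618.
(Check: the roots sum (with multiplicity) to 12, matching trace L = Σdeg = 2·6 = 12.)
Laplacian eigenvalues: [0.0, 1.382, 2.382, 3.618, 4.618]. Algebraic connectivity (smallest non-zero eigenvalue) = 1.382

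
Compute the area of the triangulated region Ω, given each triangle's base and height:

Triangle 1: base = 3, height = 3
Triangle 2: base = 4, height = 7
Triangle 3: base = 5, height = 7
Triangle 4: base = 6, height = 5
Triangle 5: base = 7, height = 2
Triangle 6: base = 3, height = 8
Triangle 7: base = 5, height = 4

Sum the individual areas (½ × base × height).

(1/2)×3×3 + (1/2)×4×7 + (1/2)×5×7 + (1/2)×6×5 + (1/2)×7×2 + (1/2)×3×8 + (1/2)×5×4 = 80.0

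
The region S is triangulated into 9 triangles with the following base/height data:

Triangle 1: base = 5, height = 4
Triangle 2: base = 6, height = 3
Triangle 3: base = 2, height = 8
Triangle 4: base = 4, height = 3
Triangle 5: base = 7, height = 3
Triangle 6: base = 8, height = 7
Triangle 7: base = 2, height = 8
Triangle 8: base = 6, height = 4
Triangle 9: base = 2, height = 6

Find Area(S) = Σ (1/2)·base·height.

(1/2)×5×4 + (1/2)×6×3 + (1/2)×2×8 + (1/2)×4×3 + (1/2)×7×3 + (1/2)×8×7 + (1/2)×2×8 + (1/2)×6×4 + (1/2)×2×6 = 97.5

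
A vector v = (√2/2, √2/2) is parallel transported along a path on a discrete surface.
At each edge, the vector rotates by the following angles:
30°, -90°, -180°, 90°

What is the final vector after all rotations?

Total rotation: 30° + (-90°) + (-180°) + 90° = -150°. Final vector: (-0.2588, -0.9659)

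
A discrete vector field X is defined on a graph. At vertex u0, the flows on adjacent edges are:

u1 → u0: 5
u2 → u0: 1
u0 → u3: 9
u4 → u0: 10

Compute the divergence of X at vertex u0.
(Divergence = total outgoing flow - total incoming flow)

Divergence = sum of outgoing flows = (-5) + (-1) + 9 + (-10) = -7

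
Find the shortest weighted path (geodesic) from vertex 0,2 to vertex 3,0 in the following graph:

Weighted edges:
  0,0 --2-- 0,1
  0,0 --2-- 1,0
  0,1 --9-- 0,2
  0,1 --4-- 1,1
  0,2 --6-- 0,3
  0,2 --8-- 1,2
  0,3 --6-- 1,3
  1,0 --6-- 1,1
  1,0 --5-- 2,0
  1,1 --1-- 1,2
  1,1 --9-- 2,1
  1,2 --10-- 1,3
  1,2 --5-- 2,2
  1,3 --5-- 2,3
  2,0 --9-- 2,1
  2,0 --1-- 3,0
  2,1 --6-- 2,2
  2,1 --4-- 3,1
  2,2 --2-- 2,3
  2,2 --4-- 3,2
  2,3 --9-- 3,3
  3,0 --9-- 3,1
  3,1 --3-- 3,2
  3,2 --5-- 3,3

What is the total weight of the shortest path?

Shortest path: 0,2 → 0,1 → 0,0 → 1,0 → 2,0 → 3,0, total weight = 19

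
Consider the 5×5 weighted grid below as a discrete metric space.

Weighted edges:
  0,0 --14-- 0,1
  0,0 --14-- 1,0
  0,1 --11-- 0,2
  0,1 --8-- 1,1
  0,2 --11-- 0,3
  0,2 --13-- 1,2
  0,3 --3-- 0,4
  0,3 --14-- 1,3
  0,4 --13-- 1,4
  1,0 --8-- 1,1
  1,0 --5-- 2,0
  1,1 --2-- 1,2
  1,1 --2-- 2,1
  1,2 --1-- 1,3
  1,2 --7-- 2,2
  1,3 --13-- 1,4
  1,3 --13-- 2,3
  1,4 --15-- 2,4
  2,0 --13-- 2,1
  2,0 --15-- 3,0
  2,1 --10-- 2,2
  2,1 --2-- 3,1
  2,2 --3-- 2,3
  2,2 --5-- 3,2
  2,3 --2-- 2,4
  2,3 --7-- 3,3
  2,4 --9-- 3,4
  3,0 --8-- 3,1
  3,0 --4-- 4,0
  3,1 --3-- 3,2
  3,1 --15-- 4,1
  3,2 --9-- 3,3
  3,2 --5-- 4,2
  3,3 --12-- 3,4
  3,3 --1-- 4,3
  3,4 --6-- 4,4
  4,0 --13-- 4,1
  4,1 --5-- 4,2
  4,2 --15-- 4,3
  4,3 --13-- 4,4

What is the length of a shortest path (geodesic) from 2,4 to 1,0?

Shortest path: 2,4 → 2,3 → 2,2 → 1,2 → 1,1 → 1,0, total weight = 22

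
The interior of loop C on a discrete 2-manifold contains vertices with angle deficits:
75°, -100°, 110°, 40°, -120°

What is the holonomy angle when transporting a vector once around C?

Holonomy = total enclosed curvature = 75° + (-100°) + 110° + 40° + (-120°) = 5°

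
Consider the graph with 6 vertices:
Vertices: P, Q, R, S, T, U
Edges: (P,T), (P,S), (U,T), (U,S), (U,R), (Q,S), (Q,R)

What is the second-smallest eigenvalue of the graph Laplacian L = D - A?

Degrees: deg(P) = 2, deg(Q) = 2, deg(R) = 2, deg(S) = 3, deg(T) = 2, deg(U) = 3.
L = D − A with rows/columns ordered (P, Q, R, S, T, U):
  [ 2,  0,  0, -1, -1,  0]
  [ 0,  2, -1, -1,  0,  0]
  [ 0, -1,  2,  0,  0, -1]
  [-1, -1,  0,  3,  0, -1]
  [-1,  0,  0,  0,  2, -1]
  [ 0,  0, -1, -1, -1,  3]
Characteristic polynomial: det(λI − L) = λ(λ − 1)(λ − 2)(λ − 3)²(λ − 5).
Roots: λ = 0; (λ − 1) = 0 ⇒ λ = 1; (λ − 2) = 0 ⇒ λ = 2; (λ − 3) = 0 ⇒ λ = 3 (multiplicity 2); (λ − 5) = 0 ⇒ λ = 5.
(Check: the roots sum (with multiplicity) to 14, matching trace L = Σdeg = 2·7 = 14.)
Laplacian eigenvalues: [0.0, 1.0, 2.0, 3.0, 3.0, 5.0]. Algebraic connectivity (smallest non-zero eigenvalue) = 1.0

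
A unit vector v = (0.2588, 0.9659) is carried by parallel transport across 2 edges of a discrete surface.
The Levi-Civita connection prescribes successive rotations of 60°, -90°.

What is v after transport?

Total rotation: 60° + (-90°) = -30°. Final vector: (0.7071, 0.7071)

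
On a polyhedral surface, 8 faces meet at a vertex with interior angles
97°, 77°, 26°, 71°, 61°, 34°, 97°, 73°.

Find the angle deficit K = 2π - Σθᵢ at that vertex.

Sum of angles = 536°. K = 360° - 536° = -176° = -44π/45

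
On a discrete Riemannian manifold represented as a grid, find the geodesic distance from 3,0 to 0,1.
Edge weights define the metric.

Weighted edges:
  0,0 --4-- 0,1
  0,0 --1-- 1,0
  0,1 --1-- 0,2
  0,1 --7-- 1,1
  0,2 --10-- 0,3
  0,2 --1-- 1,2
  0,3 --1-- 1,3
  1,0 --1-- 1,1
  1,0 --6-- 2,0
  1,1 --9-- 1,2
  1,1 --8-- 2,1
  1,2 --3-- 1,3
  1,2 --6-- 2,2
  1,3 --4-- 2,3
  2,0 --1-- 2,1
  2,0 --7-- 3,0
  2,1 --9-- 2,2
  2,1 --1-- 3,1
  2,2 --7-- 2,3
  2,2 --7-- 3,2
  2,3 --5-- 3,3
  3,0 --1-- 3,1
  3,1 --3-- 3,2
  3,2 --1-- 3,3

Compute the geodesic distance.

Shortest path: 3,0 → 3,1 → 2,1 → 2,0 → 1,0 → 0,0 → 0,1, total weight = 14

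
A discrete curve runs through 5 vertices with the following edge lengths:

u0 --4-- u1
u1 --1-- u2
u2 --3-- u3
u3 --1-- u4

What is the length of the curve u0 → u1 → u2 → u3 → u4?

Arc length = 4 + 1 + 3 + 1 = 9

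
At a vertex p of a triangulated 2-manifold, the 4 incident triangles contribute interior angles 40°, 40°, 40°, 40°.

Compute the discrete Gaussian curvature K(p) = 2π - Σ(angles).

Sum of angles = 160°. K = 360° - 160° = 200° = 10π/9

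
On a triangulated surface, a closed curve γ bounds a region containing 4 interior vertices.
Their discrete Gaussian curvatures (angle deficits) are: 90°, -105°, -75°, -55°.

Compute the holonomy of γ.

Holonomy = total enclosed curvature = 90° + (-105°) + (-75°) + (-55°) = -145°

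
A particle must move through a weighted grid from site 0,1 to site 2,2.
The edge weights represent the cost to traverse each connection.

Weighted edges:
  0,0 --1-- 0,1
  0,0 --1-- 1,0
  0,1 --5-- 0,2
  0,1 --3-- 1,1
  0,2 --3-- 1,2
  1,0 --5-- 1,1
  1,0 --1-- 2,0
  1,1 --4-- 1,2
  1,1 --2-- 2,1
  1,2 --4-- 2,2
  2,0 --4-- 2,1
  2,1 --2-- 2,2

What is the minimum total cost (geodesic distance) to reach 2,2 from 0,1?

Shortest path: 0,1 → 1,1 → 2,1 → 2,2, total weight = 7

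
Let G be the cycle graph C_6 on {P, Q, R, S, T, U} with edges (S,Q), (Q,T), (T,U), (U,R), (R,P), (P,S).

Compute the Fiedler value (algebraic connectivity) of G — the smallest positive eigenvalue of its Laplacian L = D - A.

The cycle graph C_n has Laplacian eigenvalues λ_k = 2 − 2cos(2πk/n), k = 0, 1, …, n−1. Here n = 6:
k=0: 2 − 2cos(0) = 0.0; k=1: 2 − 2cos(π/3) = 1.0; k=2: 2 − 2cos(2π/3) = 3.0; k=3: 2 − 2cos(π) = 4.0; k=4: 2 − 2cos(4π/3) = 3.0; k=5: 2 − 2cos(5π/3) = 1.0.
Laplacian eigenvalues: [0.0, 1.0, 1.0, 3.0, 3.0, 4.0]. Algebraic connectivity (smallest non-zero eigenvalue) = 1.0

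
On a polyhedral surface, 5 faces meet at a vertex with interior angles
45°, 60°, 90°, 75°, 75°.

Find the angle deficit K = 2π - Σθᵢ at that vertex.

Sum of angles = 345°. K = 360° - 345° = 15° = π/12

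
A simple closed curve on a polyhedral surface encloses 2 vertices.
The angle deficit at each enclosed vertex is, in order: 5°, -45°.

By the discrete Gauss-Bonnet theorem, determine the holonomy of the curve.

Holonomy = total enclosed curvature = 5° + (-45°) = -40°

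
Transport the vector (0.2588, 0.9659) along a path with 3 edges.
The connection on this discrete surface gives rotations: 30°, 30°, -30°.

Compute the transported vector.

Total rotation: 30° + 30° + (-30°) = 30°. Final vector: (-0.2588, 0.9659)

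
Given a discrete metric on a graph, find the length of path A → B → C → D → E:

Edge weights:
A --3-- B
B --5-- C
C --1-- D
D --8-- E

Arc length = 3 + 5 + 1 + 8 = 17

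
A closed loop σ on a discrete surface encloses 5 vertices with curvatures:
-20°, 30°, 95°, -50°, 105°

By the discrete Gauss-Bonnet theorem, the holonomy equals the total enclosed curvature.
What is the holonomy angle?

Holonomy = total enclosed curvature = (-20°) + 30° + 95° + (-50°) + 105° = 160°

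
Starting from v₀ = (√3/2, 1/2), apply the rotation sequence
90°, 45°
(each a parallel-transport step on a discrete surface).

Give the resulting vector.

Total rotation: 90° + 45° = 135°. Final vector: (-0.9659, 0.2588)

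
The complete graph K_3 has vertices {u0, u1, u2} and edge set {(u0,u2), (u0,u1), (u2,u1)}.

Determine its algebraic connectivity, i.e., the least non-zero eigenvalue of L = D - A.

For the complete graph K_n, L = nI − J (J = all-ones matrix). J has eigenvalues n (once, eigenvector 𝟙) and 0 (multiplicity n−1), so L has eigenvalues 0 (once) and n (multiplicity n−1). Here n = 3: eigenvalue 0 once and 3 with multiplicity 2.
Laplacian eigenvalues: [0.0, 3.0, 3.0]. Algebraic connectivity (smallest non-zero eigenvalue) = 3.0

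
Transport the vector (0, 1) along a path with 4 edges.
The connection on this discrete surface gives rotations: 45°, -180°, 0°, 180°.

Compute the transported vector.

Total rotation: 45° + (-180°) + 0° + 180° = 45°. Final vector: (-0.7071, 0.7071)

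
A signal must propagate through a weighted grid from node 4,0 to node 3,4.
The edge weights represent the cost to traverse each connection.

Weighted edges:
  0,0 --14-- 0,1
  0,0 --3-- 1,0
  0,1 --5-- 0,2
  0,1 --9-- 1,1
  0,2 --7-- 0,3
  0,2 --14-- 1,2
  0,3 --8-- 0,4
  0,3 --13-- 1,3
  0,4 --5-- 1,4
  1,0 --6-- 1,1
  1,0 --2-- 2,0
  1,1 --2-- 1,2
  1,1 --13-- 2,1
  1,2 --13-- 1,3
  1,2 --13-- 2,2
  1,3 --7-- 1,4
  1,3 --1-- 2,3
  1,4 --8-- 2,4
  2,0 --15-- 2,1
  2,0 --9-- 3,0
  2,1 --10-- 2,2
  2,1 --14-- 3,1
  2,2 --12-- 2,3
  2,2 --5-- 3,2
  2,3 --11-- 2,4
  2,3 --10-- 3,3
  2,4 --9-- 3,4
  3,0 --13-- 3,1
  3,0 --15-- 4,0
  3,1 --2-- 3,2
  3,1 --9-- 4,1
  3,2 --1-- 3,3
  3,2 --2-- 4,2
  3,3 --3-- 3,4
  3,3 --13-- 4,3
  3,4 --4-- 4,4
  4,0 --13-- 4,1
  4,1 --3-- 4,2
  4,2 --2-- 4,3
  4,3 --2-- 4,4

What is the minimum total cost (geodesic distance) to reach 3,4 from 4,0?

Shortest path: 4,0 → 4,1 → 4,2 → 3,2 → 3,3 → 3,4, total weight = 22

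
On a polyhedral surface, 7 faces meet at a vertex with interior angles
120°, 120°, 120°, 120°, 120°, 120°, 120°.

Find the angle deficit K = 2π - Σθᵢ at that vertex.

Sum of angles = 840°. K = 360° - 840° = -480° = -8π/3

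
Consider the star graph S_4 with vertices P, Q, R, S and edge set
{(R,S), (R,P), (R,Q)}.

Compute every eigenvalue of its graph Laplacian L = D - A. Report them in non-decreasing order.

The star S_4 is the complete bipartite graph K_{1,3} (one hub of degree 3, 3 leaves of degree 1). The Laplacian spectrum of K_{p,q} is 0, p (multiplicity q−1), q (multiplicity p−1), p+q. With p = 1, q = 3: 0 once, 1 with multiplicity 2, and 4 once. (Check: trace L = sum of degrees = 6 = 2·1 + 4.)
Laplacian eigenvalues (increasing order): [0.0, 1.0, 1.0, 4.0]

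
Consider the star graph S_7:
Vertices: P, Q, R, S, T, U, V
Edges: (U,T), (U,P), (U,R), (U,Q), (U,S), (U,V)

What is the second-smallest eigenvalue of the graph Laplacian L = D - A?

The star S_7 is the complete bipartite graph K_{1,6} (one hub of degree 6, 6 leaves of degree 1). The Laplacian spectrum of K_{p,q} is 0, p (multiplicity q−1), q (multiplicity p−1), p+q. With p = 1, q = 6: 0 once, 1 with multiplicity 5, and 7 once. (Check: trace L = sum of degrees = 12 = 5·1 + 7.)
Laplacian eigenvalues: [0.0, 1.0, 1.0, 1.0, 1.0, 1.0, 7.0]. Algebraic connectivity (smallest non-zero eigenvalue) = 1.0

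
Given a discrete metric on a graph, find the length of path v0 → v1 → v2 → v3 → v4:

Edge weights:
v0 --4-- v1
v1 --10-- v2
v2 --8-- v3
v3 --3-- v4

Arc length = 4 + 10 + 8 + 3 = 25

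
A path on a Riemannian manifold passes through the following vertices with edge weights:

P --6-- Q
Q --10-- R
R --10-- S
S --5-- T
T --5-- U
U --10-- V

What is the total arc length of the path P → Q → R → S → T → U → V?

Arc length = 6 + 10 + 10 + 5 + 5 + 10 = 46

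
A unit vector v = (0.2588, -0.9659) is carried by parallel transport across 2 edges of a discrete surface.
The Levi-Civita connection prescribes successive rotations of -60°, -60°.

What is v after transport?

Total rotation: (-60°) + (-60°) = -120°. Final vector: (-0.9659, 0.2588)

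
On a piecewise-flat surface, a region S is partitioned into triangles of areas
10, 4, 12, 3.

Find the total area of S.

10 + 4 + 12 + 3 = 29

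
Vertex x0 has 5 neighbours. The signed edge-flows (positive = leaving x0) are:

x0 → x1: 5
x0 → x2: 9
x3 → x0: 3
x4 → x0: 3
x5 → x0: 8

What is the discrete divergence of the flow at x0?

Divergence = sum of outgoing flows = 5 + 9 + (-3) + (-3) + (-8) = 0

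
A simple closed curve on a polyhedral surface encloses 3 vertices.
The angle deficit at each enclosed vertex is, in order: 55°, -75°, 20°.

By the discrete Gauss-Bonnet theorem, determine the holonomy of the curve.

Holonomy = total enclosed curvature = 55° + (-75°) + 20° = 0°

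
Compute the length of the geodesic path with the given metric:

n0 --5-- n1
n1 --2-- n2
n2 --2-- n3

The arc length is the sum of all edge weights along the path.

Arc length = 5 + 2 + 2 = 9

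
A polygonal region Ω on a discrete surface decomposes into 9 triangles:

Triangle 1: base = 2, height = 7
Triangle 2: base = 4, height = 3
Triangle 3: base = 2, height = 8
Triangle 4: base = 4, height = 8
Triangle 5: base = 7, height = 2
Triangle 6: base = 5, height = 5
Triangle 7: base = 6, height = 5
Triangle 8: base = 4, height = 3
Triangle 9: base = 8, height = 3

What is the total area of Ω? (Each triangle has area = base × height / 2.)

(1/2)×2×7 + (1/2)×4×3 + (1/2)×2×8 + (1/2)×4×8 + (1/2)×7×2 + (1/2)×5×5 + (1/2)×6×5 + (1/2)×4×3 + (1/2)×8×3 = 89.5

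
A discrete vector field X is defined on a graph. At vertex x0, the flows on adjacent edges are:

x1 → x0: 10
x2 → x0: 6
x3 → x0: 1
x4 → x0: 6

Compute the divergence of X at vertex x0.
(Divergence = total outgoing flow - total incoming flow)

Divergence = sum of outgoing flows = (-10) + (-6) + (-1) + (-6) = -23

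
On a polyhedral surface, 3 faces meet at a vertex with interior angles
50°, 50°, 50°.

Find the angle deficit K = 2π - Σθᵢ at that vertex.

Sum of angles = 150°. K = 360° - 150° = 210° = 7π/6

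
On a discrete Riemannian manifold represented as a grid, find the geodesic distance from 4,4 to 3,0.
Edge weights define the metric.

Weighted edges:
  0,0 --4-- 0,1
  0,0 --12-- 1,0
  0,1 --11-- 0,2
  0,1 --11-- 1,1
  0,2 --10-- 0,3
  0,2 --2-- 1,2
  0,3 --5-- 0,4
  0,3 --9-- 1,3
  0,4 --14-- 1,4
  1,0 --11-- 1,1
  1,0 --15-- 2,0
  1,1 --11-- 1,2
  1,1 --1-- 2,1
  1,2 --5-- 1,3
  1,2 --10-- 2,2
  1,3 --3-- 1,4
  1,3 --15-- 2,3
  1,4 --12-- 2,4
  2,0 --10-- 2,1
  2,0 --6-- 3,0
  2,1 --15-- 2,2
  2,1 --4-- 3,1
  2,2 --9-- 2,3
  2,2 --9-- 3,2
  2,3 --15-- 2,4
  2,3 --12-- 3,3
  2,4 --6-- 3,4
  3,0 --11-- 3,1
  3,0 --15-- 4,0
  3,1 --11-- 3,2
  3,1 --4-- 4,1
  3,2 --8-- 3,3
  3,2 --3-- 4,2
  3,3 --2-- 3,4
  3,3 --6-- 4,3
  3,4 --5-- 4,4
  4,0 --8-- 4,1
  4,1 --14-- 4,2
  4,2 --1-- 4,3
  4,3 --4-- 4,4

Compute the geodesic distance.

Shortest path: 4,4 → 4,3 → 4,2 → 3,2 → 3,1 → 3,0, total weight = 30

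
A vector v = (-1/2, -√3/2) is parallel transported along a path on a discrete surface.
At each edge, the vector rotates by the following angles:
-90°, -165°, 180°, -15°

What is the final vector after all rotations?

Total rotation: (-90°) + (-165°) + 180° + (-15°) = -90°. Final vector: (-0.8660, 0.5000)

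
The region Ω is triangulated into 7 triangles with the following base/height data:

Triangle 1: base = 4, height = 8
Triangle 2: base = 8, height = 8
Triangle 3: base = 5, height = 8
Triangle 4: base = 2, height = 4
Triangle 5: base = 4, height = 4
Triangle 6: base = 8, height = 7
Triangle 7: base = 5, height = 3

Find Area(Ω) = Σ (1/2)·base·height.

(1/2)×4×8 + (1/2)×8×8 + (1/2)×5×8 + (1/2)×2×4 + (1/2)×4×4 + (1/2)×8×7 + (1/2)×5×3 = 115.5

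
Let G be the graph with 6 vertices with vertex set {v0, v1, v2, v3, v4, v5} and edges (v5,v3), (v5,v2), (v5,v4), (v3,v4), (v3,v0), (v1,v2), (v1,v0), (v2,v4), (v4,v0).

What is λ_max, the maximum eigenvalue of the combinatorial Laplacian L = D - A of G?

Degrees: deg(v0) = 3, deg(v1) = 2, deg(v2) = 3, deg(v3) = 3, deg(v4) = 4, deg(v5) = 3.
L = D − A with rows/columns ordered (v0, v1, v2, v3, v4, v5):
  [ 3, -1,  0, -1, -1,  0]
  [-1,  2, -1,  0,  0,  0]
  [ 0, -1,  3,  0, -1, -1]
  [-1,  0,  0,  3, -1, -1]
  [-1,  0, -1, -1,  4, -1]
  [ 0,  0, -1, -1, -1,  3]
Characteristic polynomial: det(λI − L) = λ(λ² − 7λ + 9)(λ² − 7λ + 11)(λ − 4).
Roots: λ = 0; (λ² − 7λ + 9) = 0 ⇒ λ = (7 ± √13)/2 ≈ 1.6972, 5.3028; (λ² − 7λ + 11) = 0 ⇒ λ = (7 ± √5)/2 ≈ 2.382, 4.618; (λ − 4) = 0 ⇒ λ = 4.
(Check: the roots sum (with multiplicity) to 18, matching trace L = Σdeg = 2·9 = 18.)
Laplacian eigenvalues: [0.0, 1.6972, 2.382, 4.0, 4.618, 5.3028]. Largest eigenvalue (spectral radius) = 5.3028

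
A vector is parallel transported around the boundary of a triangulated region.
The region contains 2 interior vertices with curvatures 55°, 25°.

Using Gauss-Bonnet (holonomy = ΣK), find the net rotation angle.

Holonomy = total enclosed curvature = 55° + 25° = 80°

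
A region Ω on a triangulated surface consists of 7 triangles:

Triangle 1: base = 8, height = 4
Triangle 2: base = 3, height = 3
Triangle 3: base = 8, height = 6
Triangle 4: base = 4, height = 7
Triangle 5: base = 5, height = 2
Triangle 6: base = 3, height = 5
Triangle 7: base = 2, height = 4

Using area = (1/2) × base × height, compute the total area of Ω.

(1/2)×8×4 + (1/2)×3×3 + (1/2)×8×6 + (1/2)×4×7 + (1/2)×5×2 + (1/2)×3×5 + (1/2)×2×4 = 75.0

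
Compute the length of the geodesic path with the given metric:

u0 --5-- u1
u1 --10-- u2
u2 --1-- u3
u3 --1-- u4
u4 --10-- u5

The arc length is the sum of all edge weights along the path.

Arc length = 5 + 10 + 1 + 1 + 10 = 27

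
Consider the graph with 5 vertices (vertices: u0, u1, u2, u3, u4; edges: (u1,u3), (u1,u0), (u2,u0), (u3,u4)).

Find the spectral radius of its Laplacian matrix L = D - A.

Degrees: deg(u0) = 2, deg(u1) = 2, deg(u2) = 1, deg(u3) = 2, deg(u4) = 1.
L = D − A with rows/columns ordered (u0, u1, u2, u3, u4):
  [ 2, -1, -1,  0,  0]
  [-1,  2,  0, -1,  0]
  [-1,  0,  1,  0,  0]
  [ 0, -1,  0,  2, -1]
  [ 0,  0,  0, -1,  1]
Characteristic polynomial: det(λI − L) = λ(λ² − 3λ + 1)(λ² − 5λ + 5).
Roots: λ = 0; (λ² − 3λ + 1) = 0 ⇒ λ = (3 ± √5)/2 ≈ 0.382, 2.618; (λ² − 5λ + 5) = 0 ⇒ λ = (5 ± √5)/2 ≈ 1.382, 3.618.
(Check: the roots sum (with multiplicity) to 8, matching trace L = Σdeg = 2·4 = 8.)
Laplacian eigenvalues: [0.0, 0.382, 1.382, 2.618, 3.618]. Largest eigenvalue (spectral radius) = 3.618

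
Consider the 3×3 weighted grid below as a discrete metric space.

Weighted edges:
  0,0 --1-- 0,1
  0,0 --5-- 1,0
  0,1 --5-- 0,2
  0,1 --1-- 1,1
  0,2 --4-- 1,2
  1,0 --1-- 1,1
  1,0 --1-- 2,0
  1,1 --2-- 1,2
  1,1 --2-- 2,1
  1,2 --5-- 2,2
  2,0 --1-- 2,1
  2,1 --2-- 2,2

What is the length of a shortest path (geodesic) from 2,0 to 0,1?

Shortest path: 2,0 → 1,0 → 1,1 → 0,1, total weight = 3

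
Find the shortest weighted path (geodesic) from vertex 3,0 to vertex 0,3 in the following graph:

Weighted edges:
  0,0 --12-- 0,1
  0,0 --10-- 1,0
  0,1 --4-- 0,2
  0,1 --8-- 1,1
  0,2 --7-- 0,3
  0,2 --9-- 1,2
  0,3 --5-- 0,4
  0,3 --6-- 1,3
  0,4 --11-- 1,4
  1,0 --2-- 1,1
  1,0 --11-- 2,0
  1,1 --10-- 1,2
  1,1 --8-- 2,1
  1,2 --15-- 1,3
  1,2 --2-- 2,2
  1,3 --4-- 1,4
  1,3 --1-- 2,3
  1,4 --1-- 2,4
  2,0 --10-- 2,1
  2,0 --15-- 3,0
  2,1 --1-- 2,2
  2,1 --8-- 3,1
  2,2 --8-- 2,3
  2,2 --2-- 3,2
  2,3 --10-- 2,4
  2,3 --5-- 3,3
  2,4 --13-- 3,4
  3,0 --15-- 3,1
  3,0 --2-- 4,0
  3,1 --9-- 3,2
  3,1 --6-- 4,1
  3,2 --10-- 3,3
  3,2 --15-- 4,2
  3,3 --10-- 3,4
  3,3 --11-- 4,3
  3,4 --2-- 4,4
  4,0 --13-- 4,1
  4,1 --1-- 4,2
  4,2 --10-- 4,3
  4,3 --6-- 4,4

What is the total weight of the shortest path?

Shortest path: 3,0 → 3,1 → 2,1 → 2,2 → 2,3 → 1,3 → 0,3, total weight = 39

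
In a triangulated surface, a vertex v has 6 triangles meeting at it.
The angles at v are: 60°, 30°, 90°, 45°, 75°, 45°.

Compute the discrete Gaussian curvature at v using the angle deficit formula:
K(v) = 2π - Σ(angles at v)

Sum of angles = 345°. K = 360° - 345° = 15° = π/12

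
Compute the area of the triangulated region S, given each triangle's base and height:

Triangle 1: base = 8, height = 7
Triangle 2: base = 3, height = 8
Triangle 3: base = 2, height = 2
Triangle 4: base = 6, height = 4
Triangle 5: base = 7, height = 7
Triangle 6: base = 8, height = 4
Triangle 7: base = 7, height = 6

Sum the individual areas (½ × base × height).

(1/2)×8×7 + (1/2)×3×8 + (1/2)×2×2 + (1/2)×6×4 + (1/2)×7×7 + (1/2)×8×4 + (1/2)×7×6 = 115.5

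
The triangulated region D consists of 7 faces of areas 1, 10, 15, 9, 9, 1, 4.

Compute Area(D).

1 + 10 + 15 + 9 + 9 + 1 + 4 = 49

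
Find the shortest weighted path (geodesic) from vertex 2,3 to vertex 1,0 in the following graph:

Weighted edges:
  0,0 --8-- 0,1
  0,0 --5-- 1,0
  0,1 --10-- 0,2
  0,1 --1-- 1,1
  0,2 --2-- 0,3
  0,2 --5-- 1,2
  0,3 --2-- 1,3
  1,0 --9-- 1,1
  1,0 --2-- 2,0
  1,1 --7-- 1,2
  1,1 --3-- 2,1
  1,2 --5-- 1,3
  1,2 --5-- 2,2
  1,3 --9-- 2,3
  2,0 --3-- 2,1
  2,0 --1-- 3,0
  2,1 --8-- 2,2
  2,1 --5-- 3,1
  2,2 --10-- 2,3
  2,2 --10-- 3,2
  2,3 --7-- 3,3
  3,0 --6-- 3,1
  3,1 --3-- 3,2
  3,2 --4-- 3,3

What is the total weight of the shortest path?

Shortest path: 2,3 → 2,2 → 2,1 → 2,0 → 1,0, total weight = 23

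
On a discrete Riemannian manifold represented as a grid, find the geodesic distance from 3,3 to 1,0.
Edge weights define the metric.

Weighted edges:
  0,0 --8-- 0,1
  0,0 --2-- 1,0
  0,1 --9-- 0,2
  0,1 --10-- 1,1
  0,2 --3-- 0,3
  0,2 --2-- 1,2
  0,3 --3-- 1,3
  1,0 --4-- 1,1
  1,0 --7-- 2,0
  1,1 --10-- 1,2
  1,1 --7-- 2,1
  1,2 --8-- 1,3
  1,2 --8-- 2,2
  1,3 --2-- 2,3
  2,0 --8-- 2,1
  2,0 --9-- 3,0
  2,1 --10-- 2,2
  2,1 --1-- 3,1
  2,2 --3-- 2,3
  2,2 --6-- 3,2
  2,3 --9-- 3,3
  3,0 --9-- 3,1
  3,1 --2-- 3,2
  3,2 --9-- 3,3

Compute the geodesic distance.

Shortest path: 3,3 → 3,2 → 3,1 → 2,1 → 1,1 → 1,0, total weight = 23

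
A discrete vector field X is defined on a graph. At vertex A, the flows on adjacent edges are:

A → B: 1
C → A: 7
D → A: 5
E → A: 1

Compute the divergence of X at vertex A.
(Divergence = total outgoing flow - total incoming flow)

Divergence = sum of outgoing flows = 1 + (-7) + (-5) + (-1) = -12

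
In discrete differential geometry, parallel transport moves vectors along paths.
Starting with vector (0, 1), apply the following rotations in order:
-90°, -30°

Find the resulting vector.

Total rotation: (-90°) + (-30°) = -120°. Final vector: (0.8660, -0.5000)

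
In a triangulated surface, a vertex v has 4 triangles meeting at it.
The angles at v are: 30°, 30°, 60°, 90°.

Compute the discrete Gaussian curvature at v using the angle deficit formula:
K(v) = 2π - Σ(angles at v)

Sum of angles = 210°. K = 360° - 210° = 150° = 5π/6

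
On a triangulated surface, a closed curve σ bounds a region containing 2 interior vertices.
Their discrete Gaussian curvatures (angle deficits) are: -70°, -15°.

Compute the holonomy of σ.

Holonomy = total enclosed curvature = (-70°) + (-15°) = -85°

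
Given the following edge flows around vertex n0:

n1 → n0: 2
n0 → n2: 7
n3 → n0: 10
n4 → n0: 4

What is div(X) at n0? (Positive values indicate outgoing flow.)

Divergence = sum of outgoing flows = (-2) + 7 + (-10) + (-4) = -9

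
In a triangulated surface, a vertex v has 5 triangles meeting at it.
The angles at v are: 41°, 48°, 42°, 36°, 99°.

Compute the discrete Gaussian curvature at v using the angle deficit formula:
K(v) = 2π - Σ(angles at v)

Sum of angles = 266°. K = 360° - 266° = 94° = 47π/90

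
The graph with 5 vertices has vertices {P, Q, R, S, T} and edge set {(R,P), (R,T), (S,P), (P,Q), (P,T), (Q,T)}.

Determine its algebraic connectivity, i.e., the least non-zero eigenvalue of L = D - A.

Degrees: deg(P) = 4, deg(Q) = 2, deg(R) = 2, deg(S) = 1, deg(T) = 3.
L = D − A with rows/columns ordered (P, Q, R, S, T):
  [ 4, -1, -1, -1, -1]
  [-1,  2,  0,  0, -1]
  [-1,  0,  2,  0, -1]
  [-1,  0,  0,  1,  0]
  [-1, -1, -1,  0,  3]
Characteristic polynomial: det(λI − L) = λ(λ − 1)(λ − 2)(λ − 4)(λ − 5).
Roots: λ = 0; (λ − 1) = 0 ⇒ λ = 1; (λ − 2) = 0 ⇒ λ = 2; (λ − 4) = 0 ⇒ λ = 4; (λ − 5) = 0 ⇒ λ = 5.
(Check: the roots sum (with multiplicity) to 12, matching trace L = Σdeg = 2·6 = 12.)
Laplacian eigenvalues: [0.0, 1.0, 2.0, 4.0, 5.0]. Algebraic connectivity (smallest non-zero eigenvalue) = 1.0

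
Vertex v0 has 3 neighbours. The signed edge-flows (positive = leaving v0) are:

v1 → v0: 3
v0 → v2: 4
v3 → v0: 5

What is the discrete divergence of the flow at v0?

Divergence = sum of outgoing flows = (-3) + 4 + (-5) = -4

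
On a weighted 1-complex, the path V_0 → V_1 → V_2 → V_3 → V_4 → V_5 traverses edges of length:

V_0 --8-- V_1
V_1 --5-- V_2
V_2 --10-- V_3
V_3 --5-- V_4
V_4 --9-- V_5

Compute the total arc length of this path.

Arc length = 8 + 5 + 10 + 5 + 9 = 37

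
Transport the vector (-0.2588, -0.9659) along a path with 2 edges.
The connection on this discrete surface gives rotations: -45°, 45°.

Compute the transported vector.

Total rotation: (-45°) + 45° = 0°. Final vector: (-0.2588, -0.9659)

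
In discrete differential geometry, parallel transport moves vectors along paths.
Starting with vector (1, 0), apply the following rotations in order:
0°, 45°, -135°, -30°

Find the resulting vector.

Total rotation: 0° + 45° + (-135°) + (-30°) = -120°. Final vector: (-0.5000, -0.8660)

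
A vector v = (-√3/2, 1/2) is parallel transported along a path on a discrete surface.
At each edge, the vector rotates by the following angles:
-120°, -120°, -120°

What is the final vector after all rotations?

Total rotation: (-120°) + (-120°) + (-120°) = -360° ≡ 0° (mod 360°). Final vector: (-0.8660, 0.5000)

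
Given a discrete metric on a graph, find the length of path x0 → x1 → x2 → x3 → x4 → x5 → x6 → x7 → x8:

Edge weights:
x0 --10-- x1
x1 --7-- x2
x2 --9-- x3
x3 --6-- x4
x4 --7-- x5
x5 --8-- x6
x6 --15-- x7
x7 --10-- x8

Arc length = 10 + 7 + 9 + 6 + 7 + 8 + 15 + 10 = 72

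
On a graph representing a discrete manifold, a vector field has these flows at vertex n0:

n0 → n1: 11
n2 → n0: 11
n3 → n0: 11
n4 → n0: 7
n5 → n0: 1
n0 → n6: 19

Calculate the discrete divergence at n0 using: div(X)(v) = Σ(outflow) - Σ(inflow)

Divergence = sum of outgoing flows = 11 + (-11) + (-11) + (-7) + (-1) + 19 = 0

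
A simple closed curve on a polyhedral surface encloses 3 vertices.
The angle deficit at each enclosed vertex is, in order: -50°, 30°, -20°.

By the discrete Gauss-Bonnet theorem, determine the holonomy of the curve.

Holonomy = total enclosed curvature = (-50°) + 30° + (-20°) = -40°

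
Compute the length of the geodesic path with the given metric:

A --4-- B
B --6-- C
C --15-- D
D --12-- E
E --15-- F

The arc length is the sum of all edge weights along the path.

Arc length = 4 + 6 + 15 + 12 + 15 = 52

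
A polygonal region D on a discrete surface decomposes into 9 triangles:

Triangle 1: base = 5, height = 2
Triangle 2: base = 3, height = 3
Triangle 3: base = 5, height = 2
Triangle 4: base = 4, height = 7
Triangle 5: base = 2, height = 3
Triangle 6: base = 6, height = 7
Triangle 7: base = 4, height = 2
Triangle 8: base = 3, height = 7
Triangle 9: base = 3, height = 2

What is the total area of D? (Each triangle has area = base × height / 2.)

(1/2)×5×2 + (1/2)×3×3 + (1/2)×5×2 + (1/2)×4×7 + (1/2)×2×3 + (1/2)×6×7 + (1/2)×4×2 + (1/2)×3×7 + (1/2)×3×2 = 70.0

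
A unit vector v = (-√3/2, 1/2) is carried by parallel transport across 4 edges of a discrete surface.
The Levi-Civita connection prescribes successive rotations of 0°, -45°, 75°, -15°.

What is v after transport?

Total rotation: 0° + (-45°) + 75° + (-15°) = 15°. Final vector: (-0.9659, 0.2588)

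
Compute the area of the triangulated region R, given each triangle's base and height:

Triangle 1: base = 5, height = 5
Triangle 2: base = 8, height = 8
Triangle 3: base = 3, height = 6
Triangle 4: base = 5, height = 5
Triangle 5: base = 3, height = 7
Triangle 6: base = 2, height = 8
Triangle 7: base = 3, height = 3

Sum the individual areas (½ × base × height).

(1/2)×5×5 + (1/2)×8×8 + (1/2)×3×6 + (1/2)×5×5 + (1/2)×3×7 + (1/2)×2×8 + (1/2)×3×3 = 89.0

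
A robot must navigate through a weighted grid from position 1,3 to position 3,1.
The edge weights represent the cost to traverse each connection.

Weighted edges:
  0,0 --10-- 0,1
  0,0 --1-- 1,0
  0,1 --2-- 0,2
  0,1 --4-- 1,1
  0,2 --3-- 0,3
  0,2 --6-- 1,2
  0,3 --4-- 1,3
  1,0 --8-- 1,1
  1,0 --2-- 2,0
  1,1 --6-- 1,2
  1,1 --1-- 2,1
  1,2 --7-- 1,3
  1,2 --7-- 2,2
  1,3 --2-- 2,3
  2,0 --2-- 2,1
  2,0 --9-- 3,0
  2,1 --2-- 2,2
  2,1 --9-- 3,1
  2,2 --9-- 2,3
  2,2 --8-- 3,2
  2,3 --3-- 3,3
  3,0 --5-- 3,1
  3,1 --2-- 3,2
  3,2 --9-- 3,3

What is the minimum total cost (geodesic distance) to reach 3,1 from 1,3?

Shortest path: 1,3 → 2,3 → 3,3 → 3,2 → 3,1, total weight = 16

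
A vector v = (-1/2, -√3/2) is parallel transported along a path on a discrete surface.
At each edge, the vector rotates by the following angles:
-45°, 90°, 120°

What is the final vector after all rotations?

Total rotation: (-45°) + 90° + 120° = 165°. Final vector: (0.7071, 0.7071)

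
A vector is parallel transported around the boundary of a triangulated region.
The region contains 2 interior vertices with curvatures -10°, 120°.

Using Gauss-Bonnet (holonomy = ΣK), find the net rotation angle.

Holonomy = total enclosed curvature = (-10°) + 120° = 110°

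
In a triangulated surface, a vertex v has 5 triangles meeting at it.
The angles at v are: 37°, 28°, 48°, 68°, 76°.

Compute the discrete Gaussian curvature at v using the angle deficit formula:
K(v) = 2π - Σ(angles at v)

Sum of angles = 257°. K = 360° - 257° = 103° = 103π/180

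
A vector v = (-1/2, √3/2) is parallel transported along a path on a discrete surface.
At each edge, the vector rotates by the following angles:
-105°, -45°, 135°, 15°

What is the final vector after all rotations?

Total rotation: (-105°) + (-45°) + 135° + 15° = 0°. Final vector: (-0.5000, 0.8660)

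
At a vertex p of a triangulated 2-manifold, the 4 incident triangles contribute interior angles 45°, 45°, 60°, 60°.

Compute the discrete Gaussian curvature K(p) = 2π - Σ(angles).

Sum of angles = 210°. K = 360° - 210° = 150°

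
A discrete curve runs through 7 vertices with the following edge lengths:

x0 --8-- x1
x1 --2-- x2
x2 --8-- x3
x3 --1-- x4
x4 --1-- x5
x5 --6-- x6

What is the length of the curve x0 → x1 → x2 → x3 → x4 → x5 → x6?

Arc length = 8 + 2 + 8 + 1 + 1 + 6 = 26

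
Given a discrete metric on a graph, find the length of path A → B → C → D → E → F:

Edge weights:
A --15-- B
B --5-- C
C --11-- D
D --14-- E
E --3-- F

Arc length = 15 + 5 + 11 + 14 + 3 = 48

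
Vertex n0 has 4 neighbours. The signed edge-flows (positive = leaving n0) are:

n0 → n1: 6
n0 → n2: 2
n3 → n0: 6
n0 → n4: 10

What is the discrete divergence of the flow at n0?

Divergence = sum of outgoing flows = 6 + 2 + (-6) + 10 = 12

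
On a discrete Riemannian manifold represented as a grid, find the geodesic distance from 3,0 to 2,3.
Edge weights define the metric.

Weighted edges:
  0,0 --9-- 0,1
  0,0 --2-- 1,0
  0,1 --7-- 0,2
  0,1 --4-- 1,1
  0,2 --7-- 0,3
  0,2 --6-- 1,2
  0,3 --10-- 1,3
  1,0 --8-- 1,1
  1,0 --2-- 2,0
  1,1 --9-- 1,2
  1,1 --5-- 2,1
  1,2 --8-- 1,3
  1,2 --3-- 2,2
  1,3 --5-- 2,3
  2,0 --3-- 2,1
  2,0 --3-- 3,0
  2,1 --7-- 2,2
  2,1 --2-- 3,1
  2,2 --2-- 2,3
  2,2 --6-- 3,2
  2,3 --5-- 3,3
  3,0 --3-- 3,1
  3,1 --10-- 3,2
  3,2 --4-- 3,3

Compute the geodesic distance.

Shortest path: 3,0 → 3,1 → 2,1 → 2,2 → 2,3, total weight = 14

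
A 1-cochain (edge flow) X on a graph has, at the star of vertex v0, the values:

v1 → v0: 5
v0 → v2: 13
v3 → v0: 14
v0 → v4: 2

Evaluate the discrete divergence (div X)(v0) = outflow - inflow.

Divergence = sum of outgoing flows = (-5) + 13 + (-14) + 2 = -4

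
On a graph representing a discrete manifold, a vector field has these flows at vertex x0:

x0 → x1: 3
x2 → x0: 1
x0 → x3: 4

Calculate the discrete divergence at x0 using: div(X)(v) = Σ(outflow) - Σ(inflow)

Divergence = sum of outgoing flows = 3 + (-1) + 4 = 6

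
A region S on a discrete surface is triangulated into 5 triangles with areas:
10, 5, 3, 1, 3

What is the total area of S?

10 + 5 + 3 + 1 + 3 = 22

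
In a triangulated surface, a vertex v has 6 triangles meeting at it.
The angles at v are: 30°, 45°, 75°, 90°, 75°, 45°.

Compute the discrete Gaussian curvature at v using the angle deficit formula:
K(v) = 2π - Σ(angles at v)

Sum of angles = 360°. K = 360° - 360° = 0°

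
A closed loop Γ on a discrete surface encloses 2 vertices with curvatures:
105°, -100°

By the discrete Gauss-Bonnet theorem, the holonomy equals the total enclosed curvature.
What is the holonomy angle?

Holonomy = total enclosed curvature = 105° + (-100°) = 5°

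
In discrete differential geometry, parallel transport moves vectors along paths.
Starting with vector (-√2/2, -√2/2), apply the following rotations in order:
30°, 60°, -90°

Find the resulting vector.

Total rotation: 30° + 60° + (-90°) = 0°. Final vector: (-0.7071, -0.7071)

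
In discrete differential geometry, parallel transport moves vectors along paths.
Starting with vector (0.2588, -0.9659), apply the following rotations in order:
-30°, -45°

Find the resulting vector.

Total rotation: (-30°) + (-45°) = -75°. Final vector: (-0.8660, -0.5000)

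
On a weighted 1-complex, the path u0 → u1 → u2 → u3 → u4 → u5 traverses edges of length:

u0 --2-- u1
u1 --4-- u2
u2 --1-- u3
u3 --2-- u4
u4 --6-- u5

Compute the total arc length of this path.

Arc length = 2 + 4 + 1 + 2 + 6 = 15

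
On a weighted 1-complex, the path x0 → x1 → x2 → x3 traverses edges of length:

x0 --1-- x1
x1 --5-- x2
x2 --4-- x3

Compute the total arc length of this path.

Arc length = 1 + 5 + 4 = 10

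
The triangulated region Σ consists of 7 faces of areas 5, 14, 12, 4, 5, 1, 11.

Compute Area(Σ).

5 + 14 + 12 + 4 + 5 + 1 + 11 = 52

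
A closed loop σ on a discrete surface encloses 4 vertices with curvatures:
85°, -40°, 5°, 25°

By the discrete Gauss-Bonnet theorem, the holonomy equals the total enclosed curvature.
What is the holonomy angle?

Holonomy = total enclosed curvature = 85° + (-40°) + 5° + 25° = 75°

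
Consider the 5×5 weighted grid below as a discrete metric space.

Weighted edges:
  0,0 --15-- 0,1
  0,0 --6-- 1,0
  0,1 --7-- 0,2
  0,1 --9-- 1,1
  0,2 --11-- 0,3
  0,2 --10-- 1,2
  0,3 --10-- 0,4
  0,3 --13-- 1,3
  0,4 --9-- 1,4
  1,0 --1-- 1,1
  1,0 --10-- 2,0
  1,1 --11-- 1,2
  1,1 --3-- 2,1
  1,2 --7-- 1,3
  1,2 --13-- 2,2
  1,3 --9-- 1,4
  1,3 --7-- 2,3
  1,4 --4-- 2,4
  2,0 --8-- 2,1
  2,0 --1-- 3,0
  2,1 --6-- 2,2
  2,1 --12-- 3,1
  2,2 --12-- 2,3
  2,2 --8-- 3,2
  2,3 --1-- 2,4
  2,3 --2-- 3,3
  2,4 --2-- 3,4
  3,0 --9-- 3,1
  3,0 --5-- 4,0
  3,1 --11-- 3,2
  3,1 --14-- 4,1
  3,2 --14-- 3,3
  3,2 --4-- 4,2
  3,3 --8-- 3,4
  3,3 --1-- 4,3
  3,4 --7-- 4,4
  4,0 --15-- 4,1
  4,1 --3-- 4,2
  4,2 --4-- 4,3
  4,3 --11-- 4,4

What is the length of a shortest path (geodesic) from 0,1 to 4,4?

Shortest path: 0,1 → 1,1 → 2,1 → 2,2 → 2,3 → 2,4 → 3,4 → 4,4, total weight = 40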